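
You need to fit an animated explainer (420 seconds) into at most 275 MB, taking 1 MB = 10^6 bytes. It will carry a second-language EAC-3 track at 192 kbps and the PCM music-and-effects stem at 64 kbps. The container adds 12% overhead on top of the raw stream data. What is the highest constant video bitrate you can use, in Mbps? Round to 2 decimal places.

4.42 Mbps

Budget: 275 MB = 2200.0 Mb.
Stream payload after overhead: 2200.0 / 1.12 = 1964.3 Mb.
Total bitrate budget: 1964.3 Mb / 420 s = 4.677 Mbps.
Audio total: 192 + 64 = 256 kbps = 0.256 Mbps.
Video: 4.677 − 0.256 = 4.421 Mbps.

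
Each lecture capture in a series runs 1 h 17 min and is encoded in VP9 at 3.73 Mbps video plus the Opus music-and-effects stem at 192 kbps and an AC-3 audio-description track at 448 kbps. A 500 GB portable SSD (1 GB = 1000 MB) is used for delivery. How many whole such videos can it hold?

1 h 17 min = 77 min = 4620 s
Audio total: 192 + 448 = 640 kbps = 0.640 Mbps.
Total bitrate: 4.370 Mbps.
Per item: 4.370 Mbps × 4620 s = 20,189 Mb = 2,524 MB.
Capacity: 500 GB = 4,000,000 Mb; 198.12 items → 198 complete.

198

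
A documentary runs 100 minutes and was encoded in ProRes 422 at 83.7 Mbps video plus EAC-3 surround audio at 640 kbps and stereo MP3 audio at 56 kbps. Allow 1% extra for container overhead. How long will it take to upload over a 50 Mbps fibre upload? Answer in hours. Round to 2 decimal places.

100 min = 6000 s
Audio total: 640 + 56 = 696 kbps = 0.696 Mbps.
Total bitrate: 84.396 Mbps.
File: 84.396 Mbps × 6000 s = 506376.0 Mb.
With 1% container overhead: ×1.01. → 511439.8 Mb.
At 50 Mbps: 511439.8 / 50 = 10228.8 s ≈ 2.84 hours.

2.84 hours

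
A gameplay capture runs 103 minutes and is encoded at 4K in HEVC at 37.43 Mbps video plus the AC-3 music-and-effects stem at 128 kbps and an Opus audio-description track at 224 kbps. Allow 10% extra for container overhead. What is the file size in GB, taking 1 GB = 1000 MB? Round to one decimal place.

32.1 GB

103 min = 6180 s
Audio total: 128 + 224 = 352 kbps = 0.352 Mbps.
Total bitrate: 37.43 + 0.352 = 37.782 Mbps.
Stream data: 37.782 Mbps × 6180 s = 233492.8 Mb.
With 10% container overhead: ×1.10.
256,842 Mb ÷ 8 = 32,105 MB → 32.11 GB.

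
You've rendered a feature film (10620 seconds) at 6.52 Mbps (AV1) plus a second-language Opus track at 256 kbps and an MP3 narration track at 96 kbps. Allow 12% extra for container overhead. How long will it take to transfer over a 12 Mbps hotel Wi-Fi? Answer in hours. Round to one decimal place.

1.9 hours

Audio total: 256 + 96 = 352 kbps = 0.352 Mbps.
Total bitrate: 6.872 Mbps.
File: 6.872 Mbps × 10620 s = 72980.6 Mb.
With 12% container overhead: ×1.12. → 81738.3 Mb.
At 12 Mbps: 81738.3 / 12 = 6811.5 s ≈ 1.89 hours.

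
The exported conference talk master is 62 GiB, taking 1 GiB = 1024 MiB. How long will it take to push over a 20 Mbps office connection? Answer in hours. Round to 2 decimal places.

7.40 hours

File: 62 GiB = 532575.9 Mb.
At 20 Mbps: 532575.9 / 20 = 26628.8 s ≈ 7.4 hours.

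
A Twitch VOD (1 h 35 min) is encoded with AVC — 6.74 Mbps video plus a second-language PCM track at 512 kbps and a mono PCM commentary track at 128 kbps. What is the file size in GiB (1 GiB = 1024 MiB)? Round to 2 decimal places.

1 h 35 min = 95 min = 5700 s
Audio total: 512 + 128 = 640 kbps = 0.640 Mbps.
Total bitrate: 6.74 + 0.640 = 7.380 Mbps.
Stream data: 7.380 Mbps × 5700 s = 42066.0 Mb.
42,066 Mb = 5,258,250,000 bytes ÷ 1,073,741,824 = 4.897 GiB.

4.90 GiB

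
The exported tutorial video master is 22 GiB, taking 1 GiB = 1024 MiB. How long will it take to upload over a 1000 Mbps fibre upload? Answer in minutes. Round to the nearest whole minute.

3 minutes

File: 22 GiB = 188978.6 Mb.
At 1000 Mbps: 188978.6 / 1000 = 189.0 s ≈ 3.15 minutes.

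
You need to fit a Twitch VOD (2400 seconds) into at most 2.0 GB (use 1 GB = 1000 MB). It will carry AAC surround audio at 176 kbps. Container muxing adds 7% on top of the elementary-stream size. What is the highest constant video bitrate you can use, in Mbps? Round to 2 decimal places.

6.05 Mbps

Budget: 2.0 GB = 16000.0 Mb.
Stream payload after overhead: 16000.0 / 1.07 = 14953.3 Mb.
Total bitrate budget: 14953.3 Mb / 2400 s = 6.231 Mbps.
Audio: 176 kbps = 0.176 Mbps.
Video: 6.231 − 0.176 = 6.055 Mbps.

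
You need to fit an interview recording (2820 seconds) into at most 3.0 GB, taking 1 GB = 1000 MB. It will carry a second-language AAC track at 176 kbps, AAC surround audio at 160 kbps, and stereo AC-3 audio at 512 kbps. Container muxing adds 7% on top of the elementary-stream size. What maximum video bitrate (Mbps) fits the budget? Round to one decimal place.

Budget: 3.0 GB = 24000.0 Mb.
Stream payload after overhead: 24000.0 / 1.07 = 22429.9 Mb.
Total bitrate budget: 22429.9 Mb / 2820 s = 7.954 Mbps.
Audio total: 176 + 160 + 512 = 848 kbps = 0.848 Mbps.
Video: 7.954 − 0.848 = 7.106 Mbps.

7.1 Mbps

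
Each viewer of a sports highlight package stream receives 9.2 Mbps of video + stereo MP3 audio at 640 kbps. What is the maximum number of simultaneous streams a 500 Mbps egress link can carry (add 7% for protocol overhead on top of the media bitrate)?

Audio: 640 kbps = 0.640 Mbps.
Per-viewer media rate: 9.840 Mbps.
On the wire with 7% overhead: 10.529 Mbps.
500 Mbps = 500.0 Mbps; 500.0 / 10.529 = 47.49 → 47 viewers.

47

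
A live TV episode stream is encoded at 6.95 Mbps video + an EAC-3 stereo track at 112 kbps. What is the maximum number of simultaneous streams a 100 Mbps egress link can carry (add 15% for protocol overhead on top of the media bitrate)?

Audio: 112 kbps = 0.112 Mbps.
Per-viewer media rate: 7.062 Mbps.
On the wire with 15% overhead: 8.121 Mbps.
100 Mbps = 100.0 Mbps; 100.0 / 8.121 = 12.31 → 12 viewers.

12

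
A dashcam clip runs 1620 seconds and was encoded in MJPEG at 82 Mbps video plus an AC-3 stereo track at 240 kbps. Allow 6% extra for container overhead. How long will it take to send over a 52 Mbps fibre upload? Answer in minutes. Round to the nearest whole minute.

45 minutes

Audio: 240 kbps = 0.240 Mbps.
Total bitrate: 82.240 Mbps.
File: 82.240 Mbps × 1620 s = 133228.8 Mb.
With 6% container overhead: ×1.06. → 141222.5 Mb.
At 52 Mbps: 141222.5 / 52 = 2715.8 s ≈ 45.3 minutes.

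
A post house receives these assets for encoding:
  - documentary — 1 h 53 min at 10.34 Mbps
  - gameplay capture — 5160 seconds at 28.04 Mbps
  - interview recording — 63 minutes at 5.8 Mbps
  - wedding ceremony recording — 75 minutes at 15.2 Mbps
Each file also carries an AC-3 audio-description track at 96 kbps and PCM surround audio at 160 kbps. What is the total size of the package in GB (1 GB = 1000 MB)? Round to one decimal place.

38.8 GB

Audio total: 96 + 160 = 256 kbps = 0.256 Mbps.
documentary: 10.596 Mbps × 6780 s = 71840.9 Mb
gameplay capture: 28.296 Mbps × 5160 s = 146007.4 Mb
interview recording: 6.056 Mbps × 3780 s = 22891.7 Mb
wedding ceremony recording: 15.456 Mbps × 4500 s = 69552.0 Mb
Total: 310291.9 Mb = 38786.5 MB.
= 38.79 GB.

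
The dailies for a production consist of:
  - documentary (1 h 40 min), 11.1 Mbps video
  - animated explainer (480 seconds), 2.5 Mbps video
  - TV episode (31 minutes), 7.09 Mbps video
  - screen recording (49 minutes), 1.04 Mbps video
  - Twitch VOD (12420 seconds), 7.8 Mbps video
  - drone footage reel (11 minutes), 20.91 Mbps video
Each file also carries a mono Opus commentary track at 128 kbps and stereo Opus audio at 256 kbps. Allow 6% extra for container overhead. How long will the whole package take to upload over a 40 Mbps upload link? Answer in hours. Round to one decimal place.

1.5 hours

Audio total: 128 + 256 = 384 kbps = 0.384 Mbps.
documentary: 11.484 Mbps × 6000 s × 1.06 = 73038.2 Mb
animated explainer: 2.884 Mbps × 480 s × 1.06 = 1467.4 Mb
TV episode: 7.474 Mbps × 1860 s × 1.06 = 14735.7 Mb
screen recording: 1.424 Mbps × 2940 s × 1.06 = 4437.8 Mb
Twitch VOD: 8.184 Mbps × 12420 s × 1.06 = 107744.0 Mb
drone footage reel: 21.294 Mbps × 660 s × 1.06 = 14897.3 Mb
Total: 216320.4 Mb = 27040.0 MB.
At 40 Mbps: 216320.4 / 40 = 5408 s ≈ 1.5 hours.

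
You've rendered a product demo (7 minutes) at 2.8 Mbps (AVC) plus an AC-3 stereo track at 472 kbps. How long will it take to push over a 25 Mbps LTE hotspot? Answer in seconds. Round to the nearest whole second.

55 seconds

7 min = 420 s
Audio: 472 kbps = 0.472 Mbps.
Total bitrate: 3.272 Mbps.
File: 3.272 Mbps × 420 s = 1374.2 Mb.
At 25 Mbps: 1374.2 / 25 = 55.0 s ≈ 55 seconds.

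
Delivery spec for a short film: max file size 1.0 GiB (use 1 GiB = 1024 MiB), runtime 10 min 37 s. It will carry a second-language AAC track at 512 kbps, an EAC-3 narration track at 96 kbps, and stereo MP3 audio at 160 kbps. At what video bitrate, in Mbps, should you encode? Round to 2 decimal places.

Budget: 1.0 GiB = 8589.9 Mb.
10 min 37 s = 637 s
Total bitrate budget: 8589.9 Mb / 637 s = 13.485 Mbps.
Audio total: 512 + 96 + 160 = 768 kbps = 0.768 Mbps.
Video: 13.485 − 0.768 = 12.717 Mbps.

12.72 Mbps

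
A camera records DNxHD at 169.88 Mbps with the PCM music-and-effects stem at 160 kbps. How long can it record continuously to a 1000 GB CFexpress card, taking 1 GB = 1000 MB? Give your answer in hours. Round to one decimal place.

13.1 hours

Audio: 160 kbps = 0.160 Mbps.
Total bitrate: 169.88 + 0.160 = 170.040 Mbps.
Capacity: 1000 GB = 8,000,000 Mb.
Recording time: 8,000,000 / 170.040 = 47,048 s ≈ 13.1 hours.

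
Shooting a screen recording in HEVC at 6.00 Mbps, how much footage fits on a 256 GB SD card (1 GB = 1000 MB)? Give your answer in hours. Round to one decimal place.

Capacity: 256 GB = 2,048,000 Mb.
Recording time: 2,048,000 / 6.000 = 341,333 s ≈ 94.8 hours.

94.8 hours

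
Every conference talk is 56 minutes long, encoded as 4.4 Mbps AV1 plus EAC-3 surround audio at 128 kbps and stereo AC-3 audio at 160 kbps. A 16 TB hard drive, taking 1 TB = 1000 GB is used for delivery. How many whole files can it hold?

56 min = 3360 s
Audio total: 128 + 160 = 288 kbps = 0.288 Mbps.
Total bitrate: 4.688 Mbps.
Per item: 4.688 Mbps × 3360 s = 15,752 Mb = 1,969 MB.
Capacity: 16 TB = 128,000,000 Mb; 8126.12 items → 8126 complete.

8126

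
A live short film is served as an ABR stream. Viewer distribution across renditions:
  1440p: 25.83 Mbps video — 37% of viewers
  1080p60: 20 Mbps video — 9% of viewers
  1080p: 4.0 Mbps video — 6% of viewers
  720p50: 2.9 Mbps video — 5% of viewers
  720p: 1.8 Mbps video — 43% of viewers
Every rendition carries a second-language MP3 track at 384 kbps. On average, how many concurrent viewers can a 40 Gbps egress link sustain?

3100

Audio: 384 kbps = 0.384 Mbps.
Average per-viewer bitrate: 0.37×26.214 + 0.09×20.384 + 0.06×4.384 + 0.05×3.284 + 0.43×2.184 = 12.900 Mbps.
40 Gbps = 40,000 Mbps; 40,000 / 12.900 = 3100.75 → 3100.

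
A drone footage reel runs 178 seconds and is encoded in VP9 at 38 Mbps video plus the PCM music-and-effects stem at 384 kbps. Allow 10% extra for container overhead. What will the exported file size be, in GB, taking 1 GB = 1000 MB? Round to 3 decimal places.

Audio: 384 kbps = 0.384 Mbps.
Total bitrate: 38 + 0.384 = 38.384 Mbps.
Stream data: 38.384 Mbps × 178 s = 6832.4 Mb.
With 10% container overhead: ×1.10.
7,516 Mb ÷ 8 = 939.4 MB → 0.9394 GB.

0.939 GB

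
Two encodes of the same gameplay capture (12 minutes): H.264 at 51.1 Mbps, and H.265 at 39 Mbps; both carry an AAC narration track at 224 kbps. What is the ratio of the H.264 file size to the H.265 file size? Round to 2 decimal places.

12 min = 720 s
Audio: 224 kbps = 0.224 Mbps.
H.264: 51.324 Mbps × 720 s = 36953.3 Mb = 4.619 GB.
H.265: 39.224 Mbps × 720 s = 28241.3 Mb = 3.530 GB.
Ratio: 4.619 / 3.530 = 1.308.

1.31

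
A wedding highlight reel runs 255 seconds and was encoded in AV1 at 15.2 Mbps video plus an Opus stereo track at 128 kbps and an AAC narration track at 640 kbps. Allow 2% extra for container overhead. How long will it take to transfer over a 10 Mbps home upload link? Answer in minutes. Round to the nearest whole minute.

Audio total: 128 + 640 = 768 kbps = 0.768 Mbps.
Total bitrate: 15.968 Mbps.
File: 15.968 Mbps × 255 s = 4071.8 Mb.
With 2% container overhead: ×1.02. → 4153.3 Mb.
At 10 Mbps: 4153.3 / 10 = 415.3 s ≈ 6.92 minutes.

7 minutes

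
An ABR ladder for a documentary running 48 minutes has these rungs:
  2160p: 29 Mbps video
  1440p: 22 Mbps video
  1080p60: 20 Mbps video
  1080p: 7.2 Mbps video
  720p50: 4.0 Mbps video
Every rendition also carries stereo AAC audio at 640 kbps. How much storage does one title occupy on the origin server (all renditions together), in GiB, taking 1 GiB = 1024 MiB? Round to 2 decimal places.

48 min = 2880 s
Audio: 640 kbps = 0.640 Mbps.
Sum of rendition bitrates: (29+0.640) + (22+0.640) + (20+0.640) + (7.2+0.640) + (4.0+0.640) = 85.400 Mbps.
× 2880 s = 245,952 Mb = 30,744 MB = 28.63 GiB.

28.63 GiB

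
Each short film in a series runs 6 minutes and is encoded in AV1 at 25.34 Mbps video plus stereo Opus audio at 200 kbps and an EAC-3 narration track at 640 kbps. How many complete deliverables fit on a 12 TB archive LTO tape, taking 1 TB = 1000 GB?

6 min = 360 s
Audio total: 200 + 640 = 840 kbps = 0.840 Mbps.
Total bitrate: 26.180 Mbps.
Per item: 26.180 Mbps × 360 s = 9,425 Mb = 1,178 MB.
Capacity: 12 TB = 96,000,000 Mb; 10185.89 items → 10185 complete.

10185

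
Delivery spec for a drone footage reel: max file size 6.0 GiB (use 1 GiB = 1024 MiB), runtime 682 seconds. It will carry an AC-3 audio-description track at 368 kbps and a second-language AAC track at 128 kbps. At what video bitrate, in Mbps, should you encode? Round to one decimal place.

Budget: 6.0 GiB = 51539.6 Mb.
Total bitrate budget: 51539.6 Mb / 682 s = 75.571 Mbps.
Audio total: 368 + 128 = 496 kbps = 0.496 Mbps.
Video: 75.571 − 0.496 = 75.075 Mbps.

75.1 Mbps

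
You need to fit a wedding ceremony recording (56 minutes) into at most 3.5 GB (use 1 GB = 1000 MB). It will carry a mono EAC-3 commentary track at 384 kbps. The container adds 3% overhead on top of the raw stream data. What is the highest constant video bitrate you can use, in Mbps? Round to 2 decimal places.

7.71 Mbps

Budget: 3.5 GB = 28000.0 Mb.
Stream payload after overhead: 28000.0 / 1.03 = 27184.5 Mb.
56 min = 3360 s
Total bitrate budget: 27184.5 Mb / 3360 s = 8.091 Mbps.
Audio: 384 kbps = 0.384 Mbps.
Video: 8.091 − 0.384 = 7.707 Mbps.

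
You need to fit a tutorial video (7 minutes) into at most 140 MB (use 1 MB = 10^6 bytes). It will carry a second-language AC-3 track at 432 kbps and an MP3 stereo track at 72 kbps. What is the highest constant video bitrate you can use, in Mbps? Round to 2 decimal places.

Budget: 140 MB = 1120.0 Mb.
7 min = 420 s
Total bitrate budget: 1120.0 Mb / 420 s = 2.667 Mbps.
Audio total: 432 + 72 = 504 kbps = 0.504 Mbps.
Video: 2.667 − 0.504 = 2.163 Mbps.

2.16 Mbps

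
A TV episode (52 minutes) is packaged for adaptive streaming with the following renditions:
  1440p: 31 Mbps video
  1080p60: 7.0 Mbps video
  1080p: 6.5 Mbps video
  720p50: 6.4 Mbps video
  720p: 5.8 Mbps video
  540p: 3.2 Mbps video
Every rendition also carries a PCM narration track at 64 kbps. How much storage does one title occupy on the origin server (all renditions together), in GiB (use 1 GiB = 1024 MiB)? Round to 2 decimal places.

52 min = 3120 s
Audio: 64 kbps = 0.064 Mbps.
Sum of rendition bitrates: (31+0.064) + (7.0+0.064) + (6.5+0.064) + (6.4+0.064) + (5.8+0.064) + (3.2+0.064) = 60.284 Mbps.
× 3120 s = 188,086 Mb = 23,511 MB = 21.90 GiB.

21.90 GiB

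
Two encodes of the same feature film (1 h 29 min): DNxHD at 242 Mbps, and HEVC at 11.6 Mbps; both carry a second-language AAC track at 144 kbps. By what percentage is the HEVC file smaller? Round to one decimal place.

1 h 29 min = 89 min = 5340 s
Audio: 144 kbps = 0.144 Mbps.
DNxHD: 242.144 Mbps × 5340 s = 1293049.0 Mb = 161.631 GB.
HEVC: 11.744 Mbps × 5340 s = 62713.0 Mb = 7.839 GB.
Reduction: (1 − 7.839/161.631) × 100 = 95.15%.

95.1%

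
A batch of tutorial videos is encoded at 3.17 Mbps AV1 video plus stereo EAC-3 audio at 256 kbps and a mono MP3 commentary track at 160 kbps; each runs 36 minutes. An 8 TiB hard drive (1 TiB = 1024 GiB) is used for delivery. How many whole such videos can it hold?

36 min = 2160 s
Audio total: 256 + 160 = 416 kbps = 0.416 Mbps.
Total bitrate: 3.586 Mbps.
Per item: 3.586 Mbps × 2160 s = 7,746 Mb = 968.2 MB.
Capacity: 8 TiB = 70,368,744 Mb; 9084.81 items → 9084 complete.

9084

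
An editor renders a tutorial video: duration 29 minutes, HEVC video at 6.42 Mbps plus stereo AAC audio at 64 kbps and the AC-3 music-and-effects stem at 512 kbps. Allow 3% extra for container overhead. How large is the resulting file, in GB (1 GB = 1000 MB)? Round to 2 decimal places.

1.57 GB

29 min = 1740 s
Audio total: 64 + 512 = 576 kbps = 0.576 Mbps.
Total bitrate: 6.42 + 0.576 = 6.996 Mbps.
Stream data: 6.996 Mbps × 1740 s = 12173.0 Mb.
With 3% container overhead: ×1.03.
12,538 Mb ÷ 8 = 1,567 MB → 1.567 GB.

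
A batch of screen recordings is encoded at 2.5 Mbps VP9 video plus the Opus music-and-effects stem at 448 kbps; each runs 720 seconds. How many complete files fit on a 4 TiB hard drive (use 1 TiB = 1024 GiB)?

16576

Audio: 448 kbps = 0.448 Mbps.
Total bitrate: 2.948 Mbps.
Per item: 2.948 Mbps × 720 s = 2,123 Mb = 265.3 MB.
Capacity: 4 TiB = 35,184,372 Mb; 16576.39 items → 16576 complete.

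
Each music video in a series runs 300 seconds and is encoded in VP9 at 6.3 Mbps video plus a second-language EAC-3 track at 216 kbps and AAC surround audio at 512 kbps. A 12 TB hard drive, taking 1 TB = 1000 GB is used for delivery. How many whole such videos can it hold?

Audio total: 216 + 512 = 728 kbps = 0.728 Mbps.
Total bitrate: 7.028 Mbps.
Per item: 7.028 Mbps × 300 s = 2,108 Mb = 263.6 MB.
Capacity: 12 TB = 96,000,000 Mb; 45532.16 items → 45532 complete.

45532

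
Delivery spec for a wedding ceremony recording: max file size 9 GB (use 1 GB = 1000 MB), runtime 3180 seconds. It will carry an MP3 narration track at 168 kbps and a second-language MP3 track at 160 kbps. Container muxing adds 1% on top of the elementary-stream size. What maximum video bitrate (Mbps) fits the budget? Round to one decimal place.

Budget: 9 GB = 72000.0 Mb.
Stream payload after overhead: 72000.0 / 1.01 = 71287.1 Mb.
Total bitrate budget: 71287.1 Mb / 3180 s = 22.417 Mbps.
Audio total: 168 + 160 = 328 kbps = 0.328 Mbps.
Video: 22.417 − 0.328 = 22.089 Mbps.

22.1 Mbps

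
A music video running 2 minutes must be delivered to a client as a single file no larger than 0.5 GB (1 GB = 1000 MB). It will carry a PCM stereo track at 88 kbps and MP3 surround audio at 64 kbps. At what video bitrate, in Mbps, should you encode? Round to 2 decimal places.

33.18 Mbps

Budget: 0.5 GB = 4000.0 Mb.
2 min = 120 s
Total bitrate budget: 4000.0 Mb / 120 s = 33.333 Mbps.
Audio total: 88 + 64 = 152 kbps = 0.152 Mbps.
Video: 33.333 − 0.152 = 33.181 Mbps.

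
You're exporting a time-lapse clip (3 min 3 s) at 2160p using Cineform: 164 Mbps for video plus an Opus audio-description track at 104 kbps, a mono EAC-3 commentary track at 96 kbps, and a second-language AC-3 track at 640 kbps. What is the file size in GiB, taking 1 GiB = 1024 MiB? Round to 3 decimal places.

3 min 3 s = 183 s
Audio total: 104 + 96 + 640 = 840 kbps = 0.840 Mbps.
Total bitrate: 164 + 0.840 = 164.840 Mbps.
Stream data: 164.840 Mbps × 183 s = 30165.7 Mb.
30,166 Mb = 3,770,715,000 bytes ÷ 1,073,741,824 = 3.512 GiB.

3.512 GiB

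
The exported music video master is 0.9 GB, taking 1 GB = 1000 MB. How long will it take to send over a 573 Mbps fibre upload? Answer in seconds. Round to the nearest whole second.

File: 0.9 GB = 7200.0 Mb.
At 573 Mbps: 7200.0 / 573 = 12.6 s ≈ 12.6 seconds.

13 seconds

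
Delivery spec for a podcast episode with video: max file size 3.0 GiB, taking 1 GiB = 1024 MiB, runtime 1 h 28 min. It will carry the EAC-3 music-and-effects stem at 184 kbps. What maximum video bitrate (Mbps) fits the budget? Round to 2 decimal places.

4.70 Mbps

Budget: 3.0 GiB = 25769.8 Mb.
1 h 28 min = 88 min = 5280 s
Total bitrate budget: 25769.8 Mb / 5280 s = 4.881 Mbps.
Audio: 184 kbps = 0.184 Mbps.
Video: 4.881 − 0.184 = 4.697 Mbps.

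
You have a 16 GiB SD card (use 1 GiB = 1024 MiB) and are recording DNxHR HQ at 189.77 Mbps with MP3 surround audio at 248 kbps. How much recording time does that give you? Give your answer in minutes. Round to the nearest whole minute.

12 minutes

Audio: 248 kbps = 0.248 Mbps.
Total bitrate: 189.77 + 0.248 = 190.018 Mbps.
Capacity: 16 GiB = 137,439 Mb.
Recording time: 137,439 / 190.018 = 723.3 s ≈ 12.1 minutes.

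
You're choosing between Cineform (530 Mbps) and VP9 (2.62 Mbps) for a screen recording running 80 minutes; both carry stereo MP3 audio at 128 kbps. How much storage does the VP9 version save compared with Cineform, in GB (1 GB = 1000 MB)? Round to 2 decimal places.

80 min = 4800 s
Audio: 128 kbps = 0.128 Mbps.
Cineform: 530.128 Mbps × 4800 s = 2544614.4 Mb = 318.077 GB.
VP9: 2.748 Mbps × 4800 s = 13190.4 Mb = 1.649 GB.
Saving: 318.077 − 1.649 = 316.428 GB.

316.43 GB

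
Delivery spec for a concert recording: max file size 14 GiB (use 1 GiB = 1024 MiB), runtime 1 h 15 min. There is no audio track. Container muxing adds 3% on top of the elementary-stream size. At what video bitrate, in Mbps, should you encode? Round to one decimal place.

Budget: 14 GiB = 120259.1 Mb.
Stream payload after overhead: 120259.1 / 1.03 = 116756.4 Mb.
1 h 15 min = 75 min = 4500 s
Total bitrate budget: 116756.4 Mb / 4500 s = 25.946 Mbps.

25.9 Mbps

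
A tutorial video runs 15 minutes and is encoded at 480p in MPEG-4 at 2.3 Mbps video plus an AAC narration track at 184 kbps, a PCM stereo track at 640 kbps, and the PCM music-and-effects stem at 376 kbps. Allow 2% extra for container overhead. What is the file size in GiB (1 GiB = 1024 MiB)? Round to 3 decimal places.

15 min = 900 s
Audio total: 184 + 640 + 376 = 1200 kbps = 1.200 Mbps.
Total bitrate: 2.3 + 1.200 = 3.500 Mbps.
Stream data: 3.500 Mbps × 900 s = 3150.0 Mb.
With 2% container overhead: ×1.02.
3,213 Mb = 401,625,000 bytes ÷ 1,073,741,824 = 0.374 GiB.

0.374 GiB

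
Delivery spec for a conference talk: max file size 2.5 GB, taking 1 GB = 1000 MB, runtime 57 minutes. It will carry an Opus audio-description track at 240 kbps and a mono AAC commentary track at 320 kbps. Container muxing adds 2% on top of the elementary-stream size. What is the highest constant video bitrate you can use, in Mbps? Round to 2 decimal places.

Budget: 2.5 GB = 20000.0 Mb.
Stream payload after overhead: 20000.0 / 1.02 = 19607.8 Mb.
57 min = 3420 s
Total bitrate budget: 19607.8 Mb / 3420 s = 5.733 Mbps.
Audio total: 240 + 320 = 560 kbps = 0.560 Mbps.
Video: 5.733 − 0.560 = 5.173 Mbps.

5.17 Mbps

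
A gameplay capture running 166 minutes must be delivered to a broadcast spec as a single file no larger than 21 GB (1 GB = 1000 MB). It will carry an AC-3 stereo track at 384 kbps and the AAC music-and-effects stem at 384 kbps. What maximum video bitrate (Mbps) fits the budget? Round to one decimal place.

16.1 Mbps

Budget: 21 GB = 168000.0 Mb.
166 min = 9960 s
Total bitrate budget: 168000.0 Mb / 9960 s = 16.867 Mbps.
Audio total: 384 + 384 = 768 kbps = 0.768 Mbps.
Video: 16.867 − 0.768 = 16.099 Mbps.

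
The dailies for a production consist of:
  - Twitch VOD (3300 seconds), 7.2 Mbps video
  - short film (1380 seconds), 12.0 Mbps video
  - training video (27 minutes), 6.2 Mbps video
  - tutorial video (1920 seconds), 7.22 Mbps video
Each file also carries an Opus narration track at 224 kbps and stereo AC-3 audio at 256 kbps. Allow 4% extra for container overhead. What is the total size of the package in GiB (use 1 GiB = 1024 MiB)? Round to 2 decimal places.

8.25 GiB

Audio total: 224 + 256 = 480 kbps = 0.480 Mbps.
Twitch VOD: 7.680 Mbps × 3300 s × 1.04 = 26357.8 Mb
short film: 12.480 Mbps × 1380 s × 1.04 = 17911.3 Mb
training video: 6.680 Mbps × 1620 s × 1.04 = 11254.5 Mb
tutorial video: 7.700 Mbps × 1920 s × 1.04 = 15375.4 Mb
Total: 70898.9 Mb = 8862.4 MB.
= 8.254 GiB.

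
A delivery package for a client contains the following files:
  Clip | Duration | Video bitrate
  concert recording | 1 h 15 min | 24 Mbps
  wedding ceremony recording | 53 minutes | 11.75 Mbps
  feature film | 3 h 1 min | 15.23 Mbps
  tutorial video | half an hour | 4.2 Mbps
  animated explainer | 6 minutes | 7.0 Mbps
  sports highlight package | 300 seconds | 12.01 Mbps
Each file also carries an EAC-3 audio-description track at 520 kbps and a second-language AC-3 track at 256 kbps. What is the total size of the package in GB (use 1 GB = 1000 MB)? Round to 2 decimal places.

Audio total: 520 + 256 = 776 kbps = 0.776 Mbps.
concert recording: 24.776 Mbps × 4500 s = 111492.0 Mb
wedding ceremony recording: 12.526 Mbps × 3180 s = 39832.7 Mb
feature film: 16.006 Mbps × 10860 s = 173825.2 Mb
tutorial video: 4.976 Mbps × 1800 s = 8956.8 Mb
animated explainer: 7.776 Mbps × 360 s = 2799.4 Mb
sports highlight package: 12.786 Mbps × 300 s = 3835.8 Mb
Total: 340741.8 Mb = 42592.7 MB.
= 42.59 GB.

42.59 GB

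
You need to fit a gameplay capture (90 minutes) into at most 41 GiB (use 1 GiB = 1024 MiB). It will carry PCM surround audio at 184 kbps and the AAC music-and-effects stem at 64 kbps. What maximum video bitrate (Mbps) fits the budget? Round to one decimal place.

Budget: 41 GiB = 352187.3 Mb.
90 min = 5400 s
Total bitrate budget: 352187.3 Mb / 5400 s = 65.220 Mbps.
Audio total: 184 + 64 = 248 kbps = 0.248 Mbps.
Video: 65.220 − 0.248 = 64.972 Mbps.

65.0 Mbps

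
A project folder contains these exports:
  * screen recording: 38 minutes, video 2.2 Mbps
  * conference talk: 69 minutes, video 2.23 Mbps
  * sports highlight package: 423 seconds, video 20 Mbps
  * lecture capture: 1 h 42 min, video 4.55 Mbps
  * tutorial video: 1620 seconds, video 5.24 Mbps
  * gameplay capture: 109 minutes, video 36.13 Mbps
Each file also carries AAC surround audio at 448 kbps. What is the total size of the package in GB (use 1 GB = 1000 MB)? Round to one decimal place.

38.1 GB

Audio: 448 kbps = 0.448 Mbps.
screen recording: 2.648 Mbps × 2280 s = 6037.4 Mb
conference talk: 2.678 Mbps × 4140 s = 11086.9 Mb
sports highlight package: 20.448 Mbps × 423 s = 8649.5 Mb
lecture capture: 4.998 Mbps × 6120 s = 30587.8 Mb
tutorial video: 5.688 Mbps × 1620 s = 9214.6 Mb
gameplay capture: 36.578 Mbps × 6540 s = 239220.1 Mb
Total: 304796.3 Mb = 38099.5 MB.
= 38.10 GB.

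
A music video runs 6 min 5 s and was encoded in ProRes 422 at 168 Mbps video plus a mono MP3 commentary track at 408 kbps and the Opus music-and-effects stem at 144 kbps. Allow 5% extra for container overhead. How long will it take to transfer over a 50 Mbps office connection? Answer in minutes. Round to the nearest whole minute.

6 min 5 s = 365 s
Audio total: 408 + 144 = 552 kbps = 0.552 Mbps.
Total bitrate: 168.552 Mbps.
File: 168.552 Mbps × 365 s = 61521.5 Mb.
With 5% container overhead: ×1.05. → 64597.6 Mb.
At 50 Mbps: 64597.6 / 50 = 1292.0 s ≈ 21.5 minutes.

22 minutes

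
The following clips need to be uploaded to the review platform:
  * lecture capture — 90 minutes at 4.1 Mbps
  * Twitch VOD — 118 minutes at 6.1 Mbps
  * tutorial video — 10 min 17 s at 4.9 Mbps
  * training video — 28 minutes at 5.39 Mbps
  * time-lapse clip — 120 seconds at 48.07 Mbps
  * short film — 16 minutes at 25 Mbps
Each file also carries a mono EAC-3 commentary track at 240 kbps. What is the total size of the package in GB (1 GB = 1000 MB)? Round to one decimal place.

13.9 GB

Audio: 240 kbps = 0.240 Mbps.
lecture capture: 4.340 Mbps × 5400 s = 23436.0 Mb
Twitch VOD: 6.340 Mbps × 7080 s = 44887.2 Mb
tutorial video: 5.140 Mbps × 617 s = 3171.4 Mb
training video: 5.630 Mbps × 1680 s = 9458.4 Mb
time-lapse clip: 48.310 Mbps × 120 s = 5797.2 Mb
short film: 25.240 Mbps × 960 s = 24230.4 Mb
Total: 110980.6 Mb = 13872.6 MB.
= 13.87 GB.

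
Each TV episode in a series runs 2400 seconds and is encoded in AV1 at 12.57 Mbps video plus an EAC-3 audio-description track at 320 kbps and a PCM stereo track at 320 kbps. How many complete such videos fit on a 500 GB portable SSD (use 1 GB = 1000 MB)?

Audio total: 320 + 320 = 640 kbps = 0.640 Mbps.
Total bitrate: 13.210 Mbps.
Per item: 13.210 Mbps × 2400 s = 31,704 Mb = 3,963 MB.
Capacity: 500 GB = 4,000,000 Mb; 126.17 items → 126 complete.

126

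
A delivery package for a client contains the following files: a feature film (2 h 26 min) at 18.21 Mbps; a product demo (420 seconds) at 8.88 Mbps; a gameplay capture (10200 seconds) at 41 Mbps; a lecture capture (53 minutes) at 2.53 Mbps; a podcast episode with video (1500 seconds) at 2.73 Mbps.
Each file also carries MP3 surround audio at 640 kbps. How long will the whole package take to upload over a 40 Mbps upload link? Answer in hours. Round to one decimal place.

Audio: 640 kbps = 0.640 Mbps.
feature film: 18.850 Mbps × 8760 s = 165126.0 Mb
product demo: 9.520 Mbps × 420 s = 3998.4 Mb
gameplay capture: 41.640 Mbps × 10200 s = 424728.0 Mb
lecture capture: 3.170 Mbps × 3180 s = 10080.6 Mb
podcast episode with video: 3.370 Mbps × 1500 s = 5055.0 Mb
Total: 608988.0 Mb = 76123.5 MB.
At 40 Mbps: 608988.0 / 40 = 15225 s ≈ 4.23 hours.

4.2 hours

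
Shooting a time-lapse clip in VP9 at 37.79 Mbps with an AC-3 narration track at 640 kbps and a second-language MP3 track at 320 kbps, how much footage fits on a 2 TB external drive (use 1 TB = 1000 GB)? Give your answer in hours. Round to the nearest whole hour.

115 hours

Audio total: 640 + 320 = 960 kbps = 0.960 Mbps.
Total bitrate: 37.79 + 0.960 = 38.750 Mbps.
Capacity: 2 TB = 16,000,000 Mb.
Recording time: 16,000,000 / 38.750 = 412,903 s ≈ 115 hours.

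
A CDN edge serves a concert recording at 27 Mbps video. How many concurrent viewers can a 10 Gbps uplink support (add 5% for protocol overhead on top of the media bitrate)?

On the wire with 5% overhead: 28.350 Mbps.
10 Gbps = 10,000 Mbps; 10,000 / 28.350 = 352.73 → 352 viewers.

352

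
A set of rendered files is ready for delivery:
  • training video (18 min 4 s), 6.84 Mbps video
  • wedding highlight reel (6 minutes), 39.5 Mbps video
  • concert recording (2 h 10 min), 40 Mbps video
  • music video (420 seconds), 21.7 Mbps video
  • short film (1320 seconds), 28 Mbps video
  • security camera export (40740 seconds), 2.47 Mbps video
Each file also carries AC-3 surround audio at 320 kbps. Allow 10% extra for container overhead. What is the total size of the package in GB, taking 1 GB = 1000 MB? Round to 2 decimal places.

Audio: 320 kbps = 0.320 Mbps.
training video: 7.160 Mbps × 1084 s × 1.10 = 8537.6 Mb
wedding highlight reel: 39.820 Mbps × 360 s × 1.10 = 15768.7 Mb
concert recording: 40.320 Mbps × 7800 s × 1.10 = 345945.6 Mb
music video: 22.020 Mbps × 420 s × 1.10 = 10173.2 Mb
short film: 28.320 Mbps × 1320 s × 1.10 = 41120.6 Mb
security camera export: 2.790 Mbps × 40740 s × 1.10 = 125031.1 Mb
Total: 546576.8 Mb = 68322.1 MB.
= 68.32 GB.

68.32 GB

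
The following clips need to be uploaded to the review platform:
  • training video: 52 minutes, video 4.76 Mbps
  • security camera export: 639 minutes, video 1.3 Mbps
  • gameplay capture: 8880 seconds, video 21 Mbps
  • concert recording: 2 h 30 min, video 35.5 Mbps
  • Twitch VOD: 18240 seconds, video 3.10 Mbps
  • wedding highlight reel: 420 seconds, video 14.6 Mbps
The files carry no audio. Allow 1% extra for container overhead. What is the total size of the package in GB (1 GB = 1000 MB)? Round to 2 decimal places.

79.96 GB

training video: 4.760 Mbps × 3120 s × 1.01 = 14999.7 Mb
security camera export: 1.300 Mbps × 38340 s × 1.01 = 50340.4 Mb
gameplay capture: 21.000 Mbps × 8880 s × 1.01 = 188344.8 Mb
concert recording: 35.500 Mbps × 9000 s × 1.01 = 322695.0 Mb
Twitch VOD: 3.100 Mbps × 18240 s × 1.01 = 57109.4 Mb
wedding highlight reel: 14.600 Mbps × 420 s × 1.01 = 6193.3 Mb
Total: 639682.7 Mb = 79960.3 MB.
= 79.96 GB.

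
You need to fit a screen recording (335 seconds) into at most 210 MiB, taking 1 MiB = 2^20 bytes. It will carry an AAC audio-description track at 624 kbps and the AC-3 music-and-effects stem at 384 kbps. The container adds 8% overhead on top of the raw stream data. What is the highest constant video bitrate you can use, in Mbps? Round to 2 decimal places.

Budget: 210 MiB = 1761.6 Mb.
Stream payload after overhead: 1761.6 / 1.08 = 1631.1 Mb.
Total bitrate budget: 1631.1 Mb / 335 s = 4.869 Mbps.
Audio total: 624 + 384 = 1008 kbps = 1.008 Mbps.
Video: 4.869 − 1.008 = 3.861 Mbps.

3.86 Mbps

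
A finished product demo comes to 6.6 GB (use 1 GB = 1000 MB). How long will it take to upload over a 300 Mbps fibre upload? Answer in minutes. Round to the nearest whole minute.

3 minutes

File: 6.6 GB = 52800.0 Mb.
At 300 Mbps: 52800.0 / 300 = 176.0 s ≈ 2.93 minutes.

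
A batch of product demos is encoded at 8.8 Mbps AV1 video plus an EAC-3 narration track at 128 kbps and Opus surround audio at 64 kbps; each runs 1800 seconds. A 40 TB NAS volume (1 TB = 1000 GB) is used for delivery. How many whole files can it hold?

19770

Audio total: 128 + 64 = 192 kbps = 0.192 Mbps.
Total bitrate: 8.992 Mbps.
Per item: 8.992 Mbps × 1800 s = 16,186 Mb = 2,023 MB.
Capacity: 40 TB = 320,000,000 Mb; 19770.66 items → 19770 complete.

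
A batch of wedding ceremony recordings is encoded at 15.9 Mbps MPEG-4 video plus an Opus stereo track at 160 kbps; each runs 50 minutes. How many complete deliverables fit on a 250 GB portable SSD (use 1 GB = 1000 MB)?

41

50 min = 3000 s
Audio: 160 kbps = 0.160 Mbps.
Total bitrate: 16.060 Mbps.
Per item: 16.060 Mbps × 3000 s = 48,180 Mb = 6,022 MB.
Capacity: 250 GB = 2,000,000 Mb; 41.51 items → 41 complete.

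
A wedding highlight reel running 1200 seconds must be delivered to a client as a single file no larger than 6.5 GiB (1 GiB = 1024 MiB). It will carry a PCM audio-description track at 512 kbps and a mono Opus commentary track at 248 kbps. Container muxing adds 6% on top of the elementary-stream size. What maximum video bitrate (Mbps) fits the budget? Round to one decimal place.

Budget: 6.5 GiB = 55834.6 Mb.
Stream payload after overhead: 55834.6 / 1.06 = 52674.1 Mb.
Total bitrate budget: 52674.1 Mb / 1200 s = 43.895 Mbps.
Audio total: 512 + 248 = 760 kbps = 0.760 Mbps.
Video: 43.895 − 0.760 = 43.135 Mbps.

43.1 Mbps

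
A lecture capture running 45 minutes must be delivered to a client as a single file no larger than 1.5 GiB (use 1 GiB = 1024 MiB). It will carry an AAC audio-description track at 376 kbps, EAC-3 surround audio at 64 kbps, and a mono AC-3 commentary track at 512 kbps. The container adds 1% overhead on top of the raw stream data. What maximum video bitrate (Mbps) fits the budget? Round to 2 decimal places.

3.77 Mbps

Budget: 1.5 GiB = 12884.9 Mb.
Stream payload after overhead: 12884.9 / 1.01 = 12757.3 Mb.
45 min = 2700 s
Total bitrate budget: 12757.3 Mb / 2700 s = 4.725 Mbps.
Audio total: 376 + 64 + 512 = 952 kbps = 0.952 Mbps.
Video: 4.725 − 0.952 = 3.773 Mbps.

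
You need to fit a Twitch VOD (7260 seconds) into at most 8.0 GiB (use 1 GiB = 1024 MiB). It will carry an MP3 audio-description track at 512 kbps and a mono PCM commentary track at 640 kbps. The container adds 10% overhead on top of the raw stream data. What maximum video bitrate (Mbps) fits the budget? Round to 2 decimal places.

Budget: 8.0 GiB = 68719.5 Mb.
Stream payload after overhead: 68719.5 / 1.10 = 62472.3 Mb.
Total bitrate budget: 62472.3 Mb / 7260 s = 8.605 Mbps.
Audio total: 512 + 640 = 1152 kbps = 1.152 Mbps.
Video: 8.605 − 1.152 = 7.453 Mbps.

7.45 Mbps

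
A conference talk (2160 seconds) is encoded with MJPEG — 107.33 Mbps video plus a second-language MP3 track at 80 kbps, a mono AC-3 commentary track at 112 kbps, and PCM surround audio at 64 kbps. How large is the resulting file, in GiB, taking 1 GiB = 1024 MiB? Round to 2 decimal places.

Audio total: 80 + 112 + 64 = 256 kbps = 0.256 Mbps.
Total bitrate: 107.33 + 0.256 = 107.586 Mbps.
Stream data: 107.586 Mbps × 2160 s = 232385.8 Mb.
232,386 Mb = 29,048,220,000 bytes ÷ 1,073,741,824 = 27.05 GiB.

27.05 GiB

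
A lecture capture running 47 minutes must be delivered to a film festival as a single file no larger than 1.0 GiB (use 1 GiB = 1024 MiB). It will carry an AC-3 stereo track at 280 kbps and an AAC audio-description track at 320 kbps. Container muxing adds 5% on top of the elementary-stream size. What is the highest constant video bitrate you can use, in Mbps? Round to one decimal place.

Budget: 1.0 GiB = 8589.9 Mb.
Stream payload after overhead: 8589.9 / 1.05 = 8180.9 Mb.
47 min = 2820 s
Total bitrate budget: 8180.9 Mb / 2820 s = 2.901 Mbps.
Audio total: 280 + 320 = 600 kbps = 0.600 Mbps.
Video: 2.901 − 0.600 = 2.301 Mbps.

2.3 Mbps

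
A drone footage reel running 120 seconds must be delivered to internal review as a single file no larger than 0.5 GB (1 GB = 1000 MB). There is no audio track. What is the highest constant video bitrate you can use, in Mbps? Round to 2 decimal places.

Budget: 0.5 GB = 4000.0 Mb.
Total bitrate budget: 4000.0 Mb / 120 s = 33.333 Mbps.

33.33 Mbps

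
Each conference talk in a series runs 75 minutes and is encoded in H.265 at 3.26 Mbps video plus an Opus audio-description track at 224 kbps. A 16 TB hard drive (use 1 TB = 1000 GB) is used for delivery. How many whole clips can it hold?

75 min = 4500 s
Audio: 224 kbps = 0.224 Mbps.
Total bitrate: 3.484 Mbps.
Per item: 3.484 Mbps × 4500 s = 15,678 Mb = 1,960 MB.
Capacity: 16 TB = 128,000,000 Mb; 8164.31 items → 8164 complete.

8164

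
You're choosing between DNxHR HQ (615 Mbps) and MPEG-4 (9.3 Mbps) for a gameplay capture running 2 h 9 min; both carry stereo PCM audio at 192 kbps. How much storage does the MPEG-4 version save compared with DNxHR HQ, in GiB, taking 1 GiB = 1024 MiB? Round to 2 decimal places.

2 h 9 min = 129 min = 7740 s
Audio: 192 kbps = 0.192 Mbps.
DNxHR HQ: 615.192 Mbps × 7740 s = 4761586.1 Mb = 554.322 GiB.
MPEG-4: 9.492 Mbps × 7740 s = 73468.1 Mb = 8.553 GiB.
Saving: 554.322 − 8.553 = 545.769 GiB.

545.77 GiB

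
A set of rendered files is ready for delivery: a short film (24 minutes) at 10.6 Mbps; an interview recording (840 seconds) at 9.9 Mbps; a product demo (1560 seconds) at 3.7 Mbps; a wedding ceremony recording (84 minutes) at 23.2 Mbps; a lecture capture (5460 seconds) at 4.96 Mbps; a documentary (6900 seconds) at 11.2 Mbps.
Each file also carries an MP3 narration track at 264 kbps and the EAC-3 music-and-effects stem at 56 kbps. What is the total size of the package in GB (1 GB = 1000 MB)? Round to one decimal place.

Audio total: 264 + 56 = 320 kbps = 0.320 Mbps.
short film: 10.920 Mbps × 1440 s = 15724.8 Mb
interview recording: 10.220 Mbps × 840 s = 8584.8 Mb
product demo: 4.020 Mbps × 1560 s = 6271.2 Mb
wedding ceremony recording: 23.520 Mbps × 5040 s = 118540.8 Mb
lecture capture: 5.280 Mbps × 5460 s = 28828.8 Mb
documentary: 11.520 Mbps × 6900 s = 79488.0 Mb
Total: 257438.4 Mb = 32179.8 MB.
= 32.18 GB.

32.2 GB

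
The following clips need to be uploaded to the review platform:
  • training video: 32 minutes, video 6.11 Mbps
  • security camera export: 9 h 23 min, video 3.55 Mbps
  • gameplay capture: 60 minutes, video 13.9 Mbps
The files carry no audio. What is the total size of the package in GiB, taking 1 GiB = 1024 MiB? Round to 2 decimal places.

21.15 GiB

training video: 6.110 Mbps × 1920 s = 11731.2 Mb
security camera export: 3.550 Mbps × 33780 s = 119919.0 Mb
gameplay capture: 13.900 Mbps × 3600 s = 50040.0 Mb
Total: 181690.2 Mb = 22711.3 MB.
= 21.15 GiB.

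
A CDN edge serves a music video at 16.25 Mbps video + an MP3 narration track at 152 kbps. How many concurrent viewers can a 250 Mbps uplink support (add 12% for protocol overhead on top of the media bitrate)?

13

Audio: 152 kbps = 0.152 Mbps.
Per-viewer media rate: 16.402 Mbps.
On the wire with 12% overhead: 18.370 Mbps.
250 Mbps = 250.0 Mbps; 250.0 / 18.370 = 13.61 → 13 viewers.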